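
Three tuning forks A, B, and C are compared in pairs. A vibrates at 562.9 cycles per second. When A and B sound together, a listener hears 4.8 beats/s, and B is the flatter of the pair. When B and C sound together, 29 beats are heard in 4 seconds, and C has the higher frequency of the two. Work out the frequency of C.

565.35 Hz

B is below A, so f_B = 562.9 − 4.8 = 558.1 Hz.
B–C: Beat frequency = 29/4 = 7.25 Hz.
C is above B, so f_C = 558.1 + 7.25 = 565.35 Hz.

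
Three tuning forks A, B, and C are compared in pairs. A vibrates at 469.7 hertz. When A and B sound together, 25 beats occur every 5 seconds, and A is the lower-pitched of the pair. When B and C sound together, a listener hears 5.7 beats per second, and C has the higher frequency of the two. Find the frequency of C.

A–B: Beat frequency = 25/5 = 5 Hz.
B is above A, so f_B = 469.7 + 5 = 474.7 Hz.
C is above B, so f_C = 474.7 + 5.7 = 480.4 Hz.

480.4 Hz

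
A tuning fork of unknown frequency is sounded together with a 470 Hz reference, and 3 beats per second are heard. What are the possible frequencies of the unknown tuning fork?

|f − 470| = 3, so f = 470 ± 3.

467 Hz or 473 Hz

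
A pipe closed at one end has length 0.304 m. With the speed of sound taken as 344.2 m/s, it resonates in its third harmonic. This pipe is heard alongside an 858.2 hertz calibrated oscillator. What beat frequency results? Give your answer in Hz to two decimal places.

9.02 Hz

Closed pipe (odd harmonics): f_n = n·v/(4L) = 3·344.2/(4·0.304) = 849.1776 Hz.
f_beat = |849.1776 − 858.2| = 9.02 Hz.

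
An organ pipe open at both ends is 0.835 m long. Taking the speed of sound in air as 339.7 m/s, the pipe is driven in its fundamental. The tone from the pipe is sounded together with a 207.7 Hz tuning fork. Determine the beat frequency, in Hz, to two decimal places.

4.29 Hz

Open pipe: f_n = n·v/(2L) = 1·339.7/(2·0.835) = 203.4132 Hz.
f_beat = |203.4132 − 207.7| = 4.29 Hz.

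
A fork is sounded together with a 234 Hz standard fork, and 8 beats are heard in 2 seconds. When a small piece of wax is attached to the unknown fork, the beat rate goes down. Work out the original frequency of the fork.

238 Hz

Beat frequency = 8/2 = 4 Hz.
|f − 234| = 4, so the fork was at either 230 Hz or 238 Hz.
Loading a fork with wax lowers its frequency; the adjustment lowers the fork's frequency.
The beat rate fell, so the adjustment moved the fork toward 234 Hz — it must have started above the reference.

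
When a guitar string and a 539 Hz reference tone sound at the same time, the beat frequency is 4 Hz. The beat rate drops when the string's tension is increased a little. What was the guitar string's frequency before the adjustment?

|f − 539| = 4, so the guitar string was at either 535 Hz or 543 Hz.
Higher tension means higher frequency; the adjustment raises the guitar string's frequency.
The beat rate fell, so the adjustment moved the guitar string toward 539 Hz — it must have started below the reference.

535 Hz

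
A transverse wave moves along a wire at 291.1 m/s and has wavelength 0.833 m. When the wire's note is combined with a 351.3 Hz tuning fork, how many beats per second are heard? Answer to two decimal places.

Source frequency f = v/λ = 291.1/0.833 = 349.4598 Hz.
f_beat = |349.4598 − 351.3| = 1.84 Hz.

1.84 Hz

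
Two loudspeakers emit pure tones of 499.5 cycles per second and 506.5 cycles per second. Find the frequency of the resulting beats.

The beat frequency equals the magnitude of the frequency difference.
|499.5 − 506.5| = 7 Hz.

7 Hz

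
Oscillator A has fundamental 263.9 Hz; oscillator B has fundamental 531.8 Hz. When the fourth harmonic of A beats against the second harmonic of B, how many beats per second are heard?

Fourth harmonic of the first: 4·263.9 = 1055.6 Hz.
Second harmonic of the second: 2·531.8 = 1063.6 Hz.
f_beat = |1055.6 − 1063.6| = 8.0 Hz.

8.0 Hz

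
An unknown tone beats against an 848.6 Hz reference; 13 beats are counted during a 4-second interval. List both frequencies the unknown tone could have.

845.35 Hz or 851.85 Hz

Beat frequency = 13/4 = 3.25 Hz.
|f − 848.6| = 3.25, so f = 848.6 ± 3.25.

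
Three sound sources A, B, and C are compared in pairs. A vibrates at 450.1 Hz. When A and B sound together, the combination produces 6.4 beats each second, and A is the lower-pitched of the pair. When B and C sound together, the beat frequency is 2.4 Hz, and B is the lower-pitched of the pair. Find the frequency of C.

B is above A, so f_B = 450.1 + 6.4 = 456.5 Hz.
C is above B, so f_C = 456.5 + 2.4 = 458.9 Hz.

458.9 Hz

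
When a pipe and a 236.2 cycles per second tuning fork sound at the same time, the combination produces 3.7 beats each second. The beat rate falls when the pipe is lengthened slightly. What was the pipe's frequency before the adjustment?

|f − 236.2| = 3.7, so the pipe was at either 232.5 Hz or 239.9 Hz.
A longer pipe has a lower fundamental; the adjustment lowers the pipe's frequency.
The beat rate fell, so the adjustment moved the pipe toward 236.2 Hz — it must have started above the reference.

239.9 Hz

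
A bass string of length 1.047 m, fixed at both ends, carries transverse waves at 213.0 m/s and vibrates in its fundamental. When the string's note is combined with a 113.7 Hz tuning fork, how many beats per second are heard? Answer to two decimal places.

For a string fixed at both ends, f_n = n·v/(2L) = 1·213.0/(2·1.047) = 101.7192 Hz.
f_beat = |101.7192 − 113.7| = 11.98 Hz.

11.98 Hz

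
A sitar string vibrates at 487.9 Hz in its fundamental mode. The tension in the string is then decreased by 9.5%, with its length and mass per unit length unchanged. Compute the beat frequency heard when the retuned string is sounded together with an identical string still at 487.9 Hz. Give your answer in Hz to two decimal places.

For a string, f ∝ √T, so the new frequency is 487.9·√0.905 = 464.1465 Hz.
f_beat = |464.1465 − 487.9| = 23.75 Hz.

23.75 Hz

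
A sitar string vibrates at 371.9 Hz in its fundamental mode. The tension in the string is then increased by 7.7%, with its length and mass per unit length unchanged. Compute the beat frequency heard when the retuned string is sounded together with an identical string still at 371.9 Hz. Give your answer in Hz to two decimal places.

For a string, f ∝ √T, so the new frequency is 371.9·√1.077 = 385.9527 Hz.
f_beat = |385.9527 − 371.9| = 14.05 Hz.

14.05 Hz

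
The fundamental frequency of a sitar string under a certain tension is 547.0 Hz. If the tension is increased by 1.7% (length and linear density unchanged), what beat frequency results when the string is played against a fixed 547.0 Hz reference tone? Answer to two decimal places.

4.63 Hz

For a string, f ∝ √T, so the new frequency is 547.0·√1.017 = 551.6299 Hz.
f_beat = |551.6299 − 547.0| = 4.63 Hz.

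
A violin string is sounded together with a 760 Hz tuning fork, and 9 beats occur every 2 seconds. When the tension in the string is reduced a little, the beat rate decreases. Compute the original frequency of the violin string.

Beat frequency = 9/2 = 4.5 Hz.
|f − 760| = 4.5, so the violin string was at either 755.5 Hz or 764.5 Hz.
Lower tension means lower frequency; the adjustment lowers the violin string's frequency.
The beat rate fell, so the adjustment moved the violin string toward 760 Hz — it must have started above the reference.

764.5 Hz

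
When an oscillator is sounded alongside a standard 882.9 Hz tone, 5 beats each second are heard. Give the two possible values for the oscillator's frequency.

|f − 882.9| = 5, so f = 882.9 ± 5.

877.9 Hz or 887.9 Hz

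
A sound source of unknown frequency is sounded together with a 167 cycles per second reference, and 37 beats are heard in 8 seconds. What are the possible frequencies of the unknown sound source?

Beat frequency = 37/8 = 4.625 Hz.
|f − 167| = 4.625, so f = 167 ± 4.625.

162.375 Hz or 171.625 Hz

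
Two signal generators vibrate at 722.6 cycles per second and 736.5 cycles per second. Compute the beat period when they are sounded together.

f_beat = |722.6 − 736.5| = 13.9 Hz.
Beat period T = 1 / f_beat = 1 / 13.9 s.

0.072 s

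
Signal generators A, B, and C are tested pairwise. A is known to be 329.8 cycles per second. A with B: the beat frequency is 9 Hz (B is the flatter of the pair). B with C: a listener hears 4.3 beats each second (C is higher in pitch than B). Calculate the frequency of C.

B is below A, so f_B = 329.8 − 9 = 320.8 Hz.
C is above B, so f_C = 320.8 + 4.3 = 325.1 Hz.

325.1 Hz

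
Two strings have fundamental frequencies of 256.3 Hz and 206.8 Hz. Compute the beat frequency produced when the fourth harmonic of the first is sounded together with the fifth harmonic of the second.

8.8 Hz

Fourth harmonic of the first: 4·256.3 = 1025.2 Hz.
Fifth harmonic of the second: 5·206.8 = 1034.0 Hz.
f_beat = |1025.2 − 1034.0| = 8.8 Hz.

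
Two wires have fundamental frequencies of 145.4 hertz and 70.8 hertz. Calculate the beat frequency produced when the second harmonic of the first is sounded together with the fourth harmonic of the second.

7.6 Hz

Second harmonic of the first: 2·145.4 = 290.8 Hz.
Fourth harmonic of the second: 4·70.8 = 283.2 Hz.
f_beat = |290.8 − 283.2| = 7.6 Hz.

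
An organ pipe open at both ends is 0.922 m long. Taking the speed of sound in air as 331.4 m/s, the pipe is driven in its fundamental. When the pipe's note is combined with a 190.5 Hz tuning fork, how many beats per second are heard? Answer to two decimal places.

Open pipe: f_n = n·v/(2L) = 1·331.4/(2·0.922) = 179.7180 Hz.
f_beat = |179.7180 − 190.5| = 10.78 Hz.

10.78 Hz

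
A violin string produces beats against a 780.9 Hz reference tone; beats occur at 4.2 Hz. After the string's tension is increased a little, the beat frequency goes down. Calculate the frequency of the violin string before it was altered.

|f − 780.9| = 4.2, so the violin string was at either 776.7 Hz or 785.1 Hz.
Higher tension means higher frequency; the adjustment raises the violin string's frequency.
The beat rate fell, so the adjustment moved the violin string toward 780.9 Hz — it must have started below the reference.

776.7 Hz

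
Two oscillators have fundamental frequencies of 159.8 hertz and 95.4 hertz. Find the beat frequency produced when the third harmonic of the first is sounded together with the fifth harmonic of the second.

2.4 Hz

Third harmonic of the first: 3·159.8 = 479.4 Hz.
Fifth harmonic of the second: 5·95.4 = 477.0 Hz.
f_beat = |479.4 − 477.0| = 2.4 Hz.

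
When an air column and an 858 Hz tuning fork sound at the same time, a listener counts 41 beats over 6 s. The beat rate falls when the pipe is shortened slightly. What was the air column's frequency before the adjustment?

Beat frequency = 41/6 = 6.8333 Hz.
|f − 858| = 6.8333, so the air column was at either 851.1667 Hz or 864.8333 Hz.
A shorter pipe has a higher fundamental; the adjustment raises the air column's frequency.
The beat rate fell, so the adjustment moved the air column toward 858 Hz — it must have started below the reference.

851.1667 Hz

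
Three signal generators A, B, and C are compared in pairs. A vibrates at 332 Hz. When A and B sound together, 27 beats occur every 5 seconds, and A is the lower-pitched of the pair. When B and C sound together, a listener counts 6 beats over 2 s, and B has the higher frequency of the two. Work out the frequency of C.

A–B: Beat frequency = 27/5 = 5.4 Hz.
B is above A, so f_B = 332 + 5.4 = 337.4 Hz.
B–C: Beat frequency = 6/2 = 3 Hz.
C is below B, so f_C = 337.4 − 3 = 334.4 Hz.

334.4 Hz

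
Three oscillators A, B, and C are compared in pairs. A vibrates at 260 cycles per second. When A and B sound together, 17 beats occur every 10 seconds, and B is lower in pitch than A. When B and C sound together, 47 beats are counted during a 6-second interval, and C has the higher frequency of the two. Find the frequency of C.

A–B: Beat frequency = 17/10 = 1.7 Hz.
B is below A, so f_B = 260 − 1.7 = 258.3 Hz.
B–C: Beat frequency = 47/6 = 7.8333 Hz.
C is above B, so f_C = 258.3 + 7.8333 = 266.1333 Hz.

266.1333 Hz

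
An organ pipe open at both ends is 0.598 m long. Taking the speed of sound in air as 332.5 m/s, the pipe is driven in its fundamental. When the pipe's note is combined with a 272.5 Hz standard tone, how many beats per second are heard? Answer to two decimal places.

5.51 Hz

Open pipe: f_n = n·v/(2L) = 1·332.5/(2·0.598) = 278.0100 Hz.
f_beat = |278.0100 − 272.5| = 5.51 Hz.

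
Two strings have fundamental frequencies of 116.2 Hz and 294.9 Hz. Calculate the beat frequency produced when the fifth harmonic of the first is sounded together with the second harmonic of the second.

Fifth harmonic of the first: 5·116.2 = 581.0 Hz.
Second harmonic of the second: 2·294.9 = 589.8 Hz.
f_beat = |581.0 − 589.8| = 8.8 Hz.

8.8 Hz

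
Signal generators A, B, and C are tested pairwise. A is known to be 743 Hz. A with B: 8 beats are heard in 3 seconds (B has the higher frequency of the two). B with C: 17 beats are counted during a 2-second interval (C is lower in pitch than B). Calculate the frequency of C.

A–B: Beat frequency = 8/3 = 2.6667 Hz.
B is above A, so f_B = 743 + 2.6667 = 745.6667 Hz.
B–C: Beat frequency = 17/2 = 8.5 Hz.
C is below B, so f_C = 745.6667 − 8.5 = 737.1667 Hz.

737.1667 Hz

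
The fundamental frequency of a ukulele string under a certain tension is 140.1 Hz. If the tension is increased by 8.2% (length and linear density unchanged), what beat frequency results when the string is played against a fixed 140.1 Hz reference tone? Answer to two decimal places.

For a string, f ∝ √T, so the new frequency is 140.1·√1.082 = 145.7309 Hz.
f_beat = |145.7309 − 140.1| = 5.63 Hz.

5.63 Hz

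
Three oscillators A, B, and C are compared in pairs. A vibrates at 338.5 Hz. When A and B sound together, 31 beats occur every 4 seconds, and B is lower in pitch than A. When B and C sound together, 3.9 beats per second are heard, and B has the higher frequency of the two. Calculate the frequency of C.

326.85 Hz

A–B: Beat frequency = 31/4 = 7.75 Hz.
B is below A, so f_B = 338.5 − 7.75 = 330.75 Hz.
C is below B, so f_C = 330.75 − 3.9 = 326.85 Hz.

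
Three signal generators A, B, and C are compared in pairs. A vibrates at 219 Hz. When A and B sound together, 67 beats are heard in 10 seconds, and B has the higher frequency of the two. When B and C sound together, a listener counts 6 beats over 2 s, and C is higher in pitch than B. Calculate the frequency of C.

A–B: Beat frequency = 67/10 = 6.7 Hz.
B is above A, so f_B = 219 + 6.7 = 225.7 Hz.
B–C: Beat frequency = 6/2 = 3 Hz.
C is above B, so f_C = 225.7 + 3 = 228.7 Hz.

228.7 Hz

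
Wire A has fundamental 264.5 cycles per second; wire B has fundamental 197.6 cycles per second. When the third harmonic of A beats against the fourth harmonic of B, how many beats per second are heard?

Third harmonic of the first: 3·264.5 = 793.5 Hz.
Fourth harmonic of the second: 4·197.6 = 790.4 Hz.
f_beat = |793.5 − 790.4| = 3.1 Hz.

3.1 Hz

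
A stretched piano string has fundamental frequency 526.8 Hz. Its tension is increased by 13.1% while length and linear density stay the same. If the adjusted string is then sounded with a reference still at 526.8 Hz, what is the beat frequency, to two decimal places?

For a string, f ∝ √T, so the new frequency is 526.8·√1.131 = 560.2438 Hz.
f_beat = |560.2438 − 526.8| = 33.44 Hz.

33.44 Hz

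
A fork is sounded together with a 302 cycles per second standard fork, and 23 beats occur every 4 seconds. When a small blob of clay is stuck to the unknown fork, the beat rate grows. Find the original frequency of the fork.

Beat frequency = 23/4 = 5.75 Hz.
|f − 302| = 5.75, so the fork was at either 296.25 Hz or 307.75 Hz.
Adding mass to a fork lowers its frequency; the adjustment lowers the fork's frequency.
The beat rate rose, so the adjustment moved the fork further from 302 Hz — it was already below the reference.

296.25 Hz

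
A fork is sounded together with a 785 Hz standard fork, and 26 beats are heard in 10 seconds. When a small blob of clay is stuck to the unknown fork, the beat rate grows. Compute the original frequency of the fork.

Beat frequency = 26/10 = 2.6 Hz.
|f − 785| = 2.6, so the fork was at either 782.4 Hz or 787.6 Hz.
Adding mass to a fork lowers its frequency; the adjustment lowers the fork's frequency.
The beat rate rose, so the adjustment moved the fork further from 785 Hz — it was already below the reference.

782.4 Hz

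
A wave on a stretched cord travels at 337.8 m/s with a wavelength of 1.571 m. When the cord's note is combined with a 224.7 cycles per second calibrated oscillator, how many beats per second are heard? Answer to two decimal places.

9.68 Hz

Source frequency f = v/λ = 337.8/1.571 = 215.0223 Hz.
f_beat = |215.0223 − 224.7| = 9.68 Hz.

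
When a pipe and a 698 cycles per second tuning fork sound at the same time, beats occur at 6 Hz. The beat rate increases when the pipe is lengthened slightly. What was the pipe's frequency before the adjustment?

|f − 698| = 6, so the pipe was at either 692 Hz or 704 Hz.
A longer pipe has a lower fundamental; the adjustment lowers the pipe's frequency.
The beat rate rose, so the adjustment moved the pipe further from 698 Hz — it was already below the reference.

692 Hz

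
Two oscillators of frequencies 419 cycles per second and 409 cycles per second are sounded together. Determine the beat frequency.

10 Hz

The beat frequency equals the magnitude of the frequency difference.
|419 − 409| = 10 Hz.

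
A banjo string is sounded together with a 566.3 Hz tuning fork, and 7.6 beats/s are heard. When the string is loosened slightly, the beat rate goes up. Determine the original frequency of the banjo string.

|f − 566.3| = 7.6, so the banjo string was at either 558.7 Hz or 573.9 Hz.
Reducing tension lowers a string's frequency; the adjustment lowers the banjo string's frequency.
The beat rate rose, so the adjustment moved the banjo string further from 566.3 Hz — it was already below the reference.

558.7 Hz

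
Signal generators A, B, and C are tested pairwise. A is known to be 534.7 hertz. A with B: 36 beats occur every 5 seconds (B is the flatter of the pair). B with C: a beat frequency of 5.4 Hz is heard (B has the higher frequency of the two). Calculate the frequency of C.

A–B: Beat frequency = 36/5 = 7.2 Hz.
B is below A, so f_B = 534.7 − 7.2 = 527.5 Hz.
C is below B, so f_C = 527.5 − 5.4 = 522.1 Hz.

522.1 Hz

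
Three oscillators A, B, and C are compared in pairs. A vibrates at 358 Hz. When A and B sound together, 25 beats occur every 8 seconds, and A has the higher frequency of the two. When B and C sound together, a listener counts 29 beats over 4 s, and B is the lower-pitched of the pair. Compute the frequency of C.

A–B: Beat frequency = 25/8 = 3.125 Hz.
B is below A, so f_B = 358 − 3.125 = 354.875 Hz.
B–C: Beat frequency = 29/4 = 7.25 Hz.
C is above B, so f_C = 354.875 + 7.25 = 362.125 Hz.

362.125 Hz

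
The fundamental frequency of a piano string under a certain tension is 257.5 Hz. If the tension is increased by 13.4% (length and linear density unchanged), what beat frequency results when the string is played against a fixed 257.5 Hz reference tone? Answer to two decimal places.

16.71 Hz

For a string, f ∝ √T, so the new frequency is 257.5·√1.134 = 274.2103 Hz.
f_beat = |274.2103 − 257.5| = 16.71 Hz.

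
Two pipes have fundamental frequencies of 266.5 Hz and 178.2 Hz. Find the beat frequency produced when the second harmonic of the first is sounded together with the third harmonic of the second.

1.6 Hz

Second harmonic of the first: 2·266.5 = 533.0 Hz.
Third harmonic of the second: 3·178.2 = 534.6 Hz.
f_beat = |533.0 − 534.6| = 1.6 Hz.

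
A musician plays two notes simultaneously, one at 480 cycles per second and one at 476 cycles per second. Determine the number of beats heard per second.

The beat frequency equals the magnitude of the frequency difference.
|480 − 476| = 4 Hz.

4 Hz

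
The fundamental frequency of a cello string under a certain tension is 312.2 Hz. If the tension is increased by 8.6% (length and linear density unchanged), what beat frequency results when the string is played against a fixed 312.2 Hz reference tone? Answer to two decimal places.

13.15 Hz

For a string, f ∝ √T, so the new frequency is 312.2·√1.086 = 325.3478 Hz.
f_beat = |325.3478 − 312.2| = 13.15 Hz.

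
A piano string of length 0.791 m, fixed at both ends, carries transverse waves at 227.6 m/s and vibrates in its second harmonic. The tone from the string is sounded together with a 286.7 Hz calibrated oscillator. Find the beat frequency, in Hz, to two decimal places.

For a string fixed at both ends, f_n = n·v/(2L) = 2·227.6/(2·0.791) = 287.7370 Hz.
f_beat = |287.7370 − 286.7| = 1.04 Hz.

1.04 Hz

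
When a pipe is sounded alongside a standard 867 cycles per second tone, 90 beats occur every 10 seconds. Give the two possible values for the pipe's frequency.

Beat frequency = 90/10 = 9 Hz.
|f − 867| = 9, so f = 867 ± 9.

858 Hz or 876 Hz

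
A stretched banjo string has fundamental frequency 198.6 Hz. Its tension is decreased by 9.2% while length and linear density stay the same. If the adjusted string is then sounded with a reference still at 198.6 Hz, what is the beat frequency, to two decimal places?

9.36 Hz

For a string, f ∝ √T, so the new frequency is 198.6·√0.908 = 189.2440 Hz.
f_beat = |189.2440 − 198.6| = 9.36 Hz.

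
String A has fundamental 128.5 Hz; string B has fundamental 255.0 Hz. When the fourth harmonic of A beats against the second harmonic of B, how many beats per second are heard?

Fourth harmonic of the first: 4·128.5 = 514.0 Hz.
Second harmonic of the second: 2·255.0 = 510.0 Hz.
f_beat = |514.0 − 510.0| = 4.0 Hz.

4.0 Hz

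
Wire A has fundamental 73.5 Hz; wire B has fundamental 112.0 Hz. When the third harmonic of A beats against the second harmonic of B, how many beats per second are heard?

3.5 Hz

Third harmonic of the first: 3·73.5 = 220.5 Hz.
Second harmonic of the second: 2·112.0 = 224.0 Hz.
f_beat = |220.5 − 224.0| = 3.5 Hz.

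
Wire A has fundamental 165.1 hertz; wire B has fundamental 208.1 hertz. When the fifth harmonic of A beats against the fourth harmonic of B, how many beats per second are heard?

Fifth harmonic of the first: 5·165.1 = 825.5 Hz.
Fourth harmonic of the second: 4·208.1 = 832.4 Hz.
f_beat = |825.5 − 832.4| = 6.9 Hz.

6.9 Hz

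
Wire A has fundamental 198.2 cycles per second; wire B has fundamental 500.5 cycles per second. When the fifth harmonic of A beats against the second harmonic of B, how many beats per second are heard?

10.0 Hz

Fifth harmonic of the first: 5·198.2 = 991.0 Hz.
Second harmonic of the second: 2·500.5 = 1001.0 Hz.
f_beat = |991.0 − 1001.0| = 10.0 Hz.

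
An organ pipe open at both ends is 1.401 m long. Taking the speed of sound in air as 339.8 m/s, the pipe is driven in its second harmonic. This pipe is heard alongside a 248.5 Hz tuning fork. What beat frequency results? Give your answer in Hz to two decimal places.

5.96 Hz

Open pipe: f_n = n·v/(2L) = 2·339.8/(2·1.401) = 242.5410 Hz.
f_beat = |242.5410 − 248.5| = 5.96 Hz.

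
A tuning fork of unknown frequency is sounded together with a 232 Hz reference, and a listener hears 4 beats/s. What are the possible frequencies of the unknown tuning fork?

228 Hz or 236 Hz

|f − 232| = 4, so f = 232 ± 4.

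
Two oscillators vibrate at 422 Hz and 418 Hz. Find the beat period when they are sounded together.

f_beat = |422 − 418| = 4 Hz.
Beat period T = 1 / f_beat = 1 / 4 s.

0.250 s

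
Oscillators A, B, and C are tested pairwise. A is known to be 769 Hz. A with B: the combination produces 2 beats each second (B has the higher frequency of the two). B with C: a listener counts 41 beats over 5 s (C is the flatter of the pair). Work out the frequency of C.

762.8 Hz

B is above A, so f_B = 769 + 2 = 771 Hz.
B–C: Beat frequency = 41/5 = 8.2 Hz.
C is below B, so f_C = 771 − 8.2 = 762.8 Hz.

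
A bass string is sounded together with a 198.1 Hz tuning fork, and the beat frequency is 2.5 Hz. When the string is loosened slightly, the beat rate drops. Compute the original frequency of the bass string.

200.6 Hz

|f − 198.1| = 2.5, so the bass string was at either 195.6 Hz or 200.6 Hz.
Reducing tension lowers a string's frequency; the adjustment lowers the bass string's frequency.
The beat rate fell, so the adjustment moved the bass string toward 198.1 Hz — it must have started above the reference.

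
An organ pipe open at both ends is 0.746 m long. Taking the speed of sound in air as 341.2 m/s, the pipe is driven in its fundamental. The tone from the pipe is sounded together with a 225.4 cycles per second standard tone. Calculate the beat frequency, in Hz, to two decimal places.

Open pipe: f_n = n·v/(2L) = 1·341.2/(2·0.746) = 228.6863 Hz.
f_beat = |228.6863 − 225.4| = 3.29 Hz.

3.29 Hz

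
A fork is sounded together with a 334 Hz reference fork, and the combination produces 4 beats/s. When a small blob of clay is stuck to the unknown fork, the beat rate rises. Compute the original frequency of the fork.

330 Hz

|f − 334| = 4, so the fork was at either 330 Hz or 338 Hz.
Adding mass to a fork lowers its frequency; the adjustment lowers the fork's frequency.
The beat rate rose, so the adjustment moved the fork further from 334 Hz — it was already below the reference.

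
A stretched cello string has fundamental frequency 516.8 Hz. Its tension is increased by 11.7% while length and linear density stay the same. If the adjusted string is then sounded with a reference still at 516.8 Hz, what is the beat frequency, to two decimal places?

29.40 Hz

For a string, f ∝ √T, so the new frequency is 516.8·√1.117 = 546.1967 Hz.
f_beat = |546.1967 − 516.8| = 29.40 Hz.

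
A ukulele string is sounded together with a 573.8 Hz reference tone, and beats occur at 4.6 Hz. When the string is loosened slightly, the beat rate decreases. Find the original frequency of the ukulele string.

578.4 Hz

|f − 573.8| = 4.6, so the ukulele string was at either 569.2 Hz or 578.4 Hz.
Reducing tension lowers a string's frequency; the adjustment lowers the ukulele string's frequency.
The beat rate fell, so the adjustment moved the ukulele string toward 573.8 Hz — it must have started above the reference.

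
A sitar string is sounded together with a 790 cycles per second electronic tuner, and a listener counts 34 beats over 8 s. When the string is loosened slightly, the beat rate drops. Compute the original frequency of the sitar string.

Beat frequency = 34/8 = 4.25 Hz.
|f − 790| = 4.25, so the sitar string was at either 785.75 Hz or 794.25 Hz.
Reducing tension lowers a string's frequency; the adjustment lowers the sitar string's frequency.
The beat rate fell, so the adjustment moved the sitar string toward 790 Hz — it must have started above the reference.

794.25 Hz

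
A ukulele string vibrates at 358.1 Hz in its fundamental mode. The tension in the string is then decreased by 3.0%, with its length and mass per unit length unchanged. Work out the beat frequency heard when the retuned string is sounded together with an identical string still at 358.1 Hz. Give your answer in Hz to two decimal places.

5.41 Hz

For a string, f ∝ √T, so the new frequency is 358.1·√0.970 = 352.6876 Hz.
f_beat = |352.6876 − 358.1| = 5.41 Hz.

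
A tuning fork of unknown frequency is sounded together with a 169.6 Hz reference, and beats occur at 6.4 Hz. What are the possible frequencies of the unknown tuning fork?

|f − 169.6| = 6.4, so f = 169.6 ± 6.4.

163.2 Hz or 176 Hz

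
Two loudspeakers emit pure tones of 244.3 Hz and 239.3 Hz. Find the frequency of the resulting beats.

5 Hz

The beat frequency equals the magnitude of the frequency difference.
|244.3 − 239.3| = 5 Hz.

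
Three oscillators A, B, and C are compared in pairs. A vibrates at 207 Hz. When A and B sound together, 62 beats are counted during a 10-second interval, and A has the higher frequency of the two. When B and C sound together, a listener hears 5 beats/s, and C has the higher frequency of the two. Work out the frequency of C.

205.8 Hz

A–B: Beat frequency = 62/10 = 6.2 Hz.
B is below A, so f_B = 207 − 6.2 = 200.8 Hz.
C is above B, so f_C = 200.8 + 5 = 205.8 Hz.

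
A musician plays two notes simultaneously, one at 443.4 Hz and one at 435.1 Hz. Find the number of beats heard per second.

Beats arise from superposition of two nearby frequencies; the beat rate is |f₁ − f₂|.
|443.4 − 435.1| = 8.3 Hz.

8.3 Hz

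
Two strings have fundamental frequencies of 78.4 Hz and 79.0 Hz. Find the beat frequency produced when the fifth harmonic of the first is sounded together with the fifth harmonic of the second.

3.0 Hz

Fifth harmonic of the first: 5·78.4 = 392.0 Hz.
Fifth harmonic of the second: 5·79.0 = 395.0 Hz.
f_beat = |392.0 − 395.0| = 3.0 Hz.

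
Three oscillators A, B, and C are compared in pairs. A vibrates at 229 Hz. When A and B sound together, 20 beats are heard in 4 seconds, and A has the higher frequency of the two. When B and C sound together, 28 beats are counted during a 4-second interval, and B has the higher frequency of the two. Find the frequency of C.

A–B: Beat frequency = 20/4 = 5 Hz.
B is below A, so f_B = 229 − 5 = 224 Hz.
B–C: Beat frequency = 28/4 = 7 Hz.
C is below B, so f_C = 224 − 7 = 217 Hz.

217 Hz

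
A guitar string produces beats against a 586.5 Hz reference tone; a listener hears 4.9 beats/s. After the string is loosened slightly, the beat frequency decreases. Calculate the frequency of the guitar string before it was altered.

|f − 586.5| = 4.9, so the guitar string was at either 581.6 Hz or 591.4 Hz.
Reducing tension lowers a string's frequency; the adjustment lowers the guitar string's frequency.
The beat rate fell, so the adjustment moved the guitar string toward 586.5 Hz — it must have started above the reference.

591.4 Hz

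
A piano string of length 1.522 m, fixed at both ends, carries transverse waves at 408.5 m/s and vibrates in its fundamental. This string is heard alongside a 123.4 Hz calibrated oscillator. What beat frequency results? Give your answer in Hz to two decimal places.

For a string fixed at both ends, f_n = n·v/(2L) = 1·408.5/(2·1.522) = 134.1984 Hz.
f_beat = |134.1984 − 123.4| = 10.80 Hz.

10.80 Hz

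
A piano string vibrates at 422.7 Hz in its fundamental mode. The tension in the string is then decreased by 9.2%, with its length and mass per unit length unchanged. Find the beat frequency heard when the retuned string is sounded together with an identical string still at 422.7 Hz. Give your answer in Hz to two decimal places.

For a string, f ∝ √T, so the new frequency is 422.7·√0.908 = 402.7867 Hz.
f_beat = |402.7867 − 422.7| = 19.91 Hz.

19.91 Hz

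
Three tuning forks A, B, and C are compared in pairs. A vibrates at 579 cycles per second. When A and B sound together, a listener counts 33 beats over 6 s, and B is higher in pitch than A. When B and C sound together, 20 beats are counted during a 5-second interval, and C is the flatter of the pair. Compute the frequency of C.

A–B: Beat frequency = 33/6 = 5.5 Hz.
B is above A, so f_B = 579 + 5.5 = 584.5 Hz.
B–C: Beat frequency = 20/5 = 4 Hz.
C is below B, so f_C = 584.5 − 4 = 580.5 Hz.

580.5 Hz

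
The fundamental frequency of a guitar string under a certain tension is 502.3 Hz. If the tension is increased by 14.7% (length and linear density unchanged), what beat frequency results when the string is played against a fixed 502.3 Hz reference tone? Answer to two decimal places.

For a string, f ∝ √T, so the new frequency is 502.3·√1.147 = 537.9537 Hz.
f_beat = |537.9537 − 502.3| = 35.65 Hz.

35.65 Hz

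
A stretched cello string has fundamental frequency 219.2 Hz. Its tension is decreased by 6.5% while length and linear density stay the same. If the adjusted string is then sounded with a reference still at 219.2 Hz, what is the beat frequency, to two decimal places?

7.24 Hz

For a string, f ∝ √T, so the new frequency is 219.2·√0.935 = 211.9563 Hz.
f_beat = |211.9563 − 219.2| = 7.24 Hz.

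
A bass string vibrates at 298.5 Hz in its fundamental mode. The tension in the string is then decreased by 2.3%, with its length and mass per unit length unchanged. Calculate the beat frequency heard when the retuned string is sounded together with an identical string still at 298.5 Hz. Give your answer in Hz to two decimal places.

3.45 Hz

For a string, f ∝ √T, so the new frequency is 298.5·√0.977 = 295.0473 Hz.
f_beat = |295.0473 − 298.5| = 3.45 Hz.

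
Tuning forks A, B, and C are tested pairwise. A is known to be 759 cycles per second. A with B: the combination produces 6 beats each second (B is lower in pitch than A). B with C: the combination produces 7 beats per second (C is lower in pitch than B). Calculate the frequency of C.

746 Hz

B is below A, so f_B = 759 − 6 = 753 Hz.
C is below B, so f_C = 753 − 7 = 746 Hz.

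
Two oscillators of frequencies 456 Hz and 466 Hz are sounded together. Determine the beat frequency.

f_beat = |f₁ − f₂|.
|456 − 466| = 10 Hz.

10 Hz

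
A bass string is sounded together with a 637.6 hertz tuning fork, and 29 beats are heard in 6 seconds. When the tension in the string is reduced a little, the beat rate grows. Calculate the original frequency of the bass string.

Beat frequency = 29/6 = 4.8333 Hz.
|f − 637.6| = 4.8333, so the bass string was at either 632.7667 Hz or 642.4333 Hz.
Lower tension means lower frequency; the adjustment lowers the bass string's frequency.
The beat rate rose, so the adjustment moved the bass string further from 637.6 Hz — it was already below the reference.

632.7667 Hz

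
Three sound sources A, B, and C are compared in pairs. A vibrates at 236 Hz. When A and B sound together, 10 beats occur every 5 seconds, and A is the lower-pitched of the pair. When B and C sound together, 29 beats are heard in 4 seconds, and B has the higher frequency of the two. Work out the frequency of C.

230.75 Hz

A–B: Beat frequency = 10/5 = 2 Hz.
B is above A, so f_B = 236 + 2 = 238 Hz.
B–C: Beat frequency = 29/4 = 7.25 Hz.
C is below B, so f_C = 238 − 7.25 = 230.75 Hz.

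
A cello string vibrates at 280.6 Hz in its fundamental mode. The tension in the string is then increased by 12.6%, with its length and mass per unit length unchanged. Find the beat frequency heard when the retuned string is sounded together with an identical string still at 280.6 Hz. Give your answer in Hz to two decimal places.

For a string, f ∝ √T, so the new frequency is 280.6·√1.126 = 297.7535 Hz.
f_beat = |297.7535 − 280.6| = 17.15 Hz.

17.15 Hz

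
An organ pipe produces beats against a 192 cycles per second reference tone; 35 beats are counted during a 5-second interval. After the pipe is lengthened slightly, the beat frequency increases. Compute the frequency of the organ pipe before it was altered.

Beat frequency = 35/5 = 7 Hz.
|f − 192| = 7, so the organ pipe was at either 185 Hz or 199 Hz.
A longer pipe has a lower fundamental; the adjustment lowers the organ pipe's frequency.
The beat rate rose, so the adjustment moved the organ pipe further from 192 Hz — it was already below the reference.

185 Hz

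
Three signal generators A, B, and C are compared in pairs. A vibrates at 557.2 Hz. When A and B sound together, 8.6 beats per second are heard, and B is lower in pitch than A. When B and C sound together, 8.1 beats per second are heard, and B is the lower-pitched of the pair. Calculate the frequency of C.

B is below A, so f_B = 557.2 − 8.6 = 548.6 Hz.
C is above B, so f_C = 548.6 + 8.1 = 556.7 Hz.

556.7 Hz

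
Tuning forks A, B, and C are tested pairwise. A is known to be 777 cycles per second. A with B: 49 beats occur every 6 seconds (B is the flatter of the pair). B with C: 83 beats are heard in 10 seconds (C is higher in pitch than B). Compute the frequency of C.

777.1333 Hz

A–B: Beat frequency = 49/6 = 8.1667 Hz.
B is below A, so f_B = 777 − 8.1667 = 768.8333 Hz.
B–C: Beat frequency = 83/10 = 8.3 Hz.
C is above B, so f_C = 768.8333 + 8.3 = 777.1333 Hz.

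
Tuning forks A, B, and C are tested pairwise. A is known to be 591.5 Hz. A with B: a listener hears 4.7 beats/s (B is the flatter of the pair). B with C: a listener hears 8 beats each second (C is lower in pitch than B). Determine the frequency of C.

B is below A, so f_B = 591.5 − 4.7 = 586.8 Hz.
C is below B, so f_C = 586.8 − 8 = 578.8 Hz.

578.8 Hz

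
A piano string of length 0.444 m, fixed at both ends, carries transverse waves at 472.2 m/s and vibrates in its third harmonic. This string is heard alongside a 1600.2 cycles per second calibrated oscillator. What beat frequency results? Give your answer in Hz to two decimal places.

4.93 Hz

For a string fixed at both ends, f_n = n·v/(2L) = 3·472.2/(2·0.444) = 1595.2703 Hz.
f_beat = |1595.2703 − 1600.2| = 4.93 Hz.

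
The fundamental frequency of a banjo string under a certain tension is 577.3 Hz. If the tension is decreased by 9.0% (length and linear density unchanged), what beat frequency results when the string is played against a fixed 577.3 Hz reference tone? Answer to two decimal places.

For a string, f ∝ √T, so the new frequency is 577.3·√0.910 = 550.7091 Hz.
f_beat = |550.7091 − 577.3| = 26.59 Hz.

26.59 Hz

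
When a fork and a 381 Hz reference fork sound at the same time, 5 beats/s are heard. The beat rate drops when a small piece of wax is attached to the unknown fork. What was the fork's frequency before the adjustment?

386 Hz

|f − 381| = 5, so the fork was at either 376 Hz or 386 Hz.
Loading a fork with wax lowers its frequency; the adjustment lowers the fork's frequency.
The beat rate fell, so the adjustment moved the fork toward 381 Hz — it must have started above the reference.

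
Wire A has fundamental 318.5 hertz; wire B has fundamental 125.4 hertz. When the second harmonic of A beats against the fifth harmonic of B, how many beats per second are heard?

Second harmonic of the first: 2·318.5 = 637.0 Hz.
Fifth harmonic of the second: 5·125.4 = 627.0 Hz.
f_beat = |637.0 − 627.0| = 10.0 Hz.

10.0 Hz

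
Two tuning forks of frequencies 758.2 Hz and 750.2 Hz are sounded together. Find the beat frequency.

Beats arise from superposition of two nearby frequencies; the beat rate is |f₁ − f₂|.
|758.2 − 750.2| = 8 Hz.

8 Hz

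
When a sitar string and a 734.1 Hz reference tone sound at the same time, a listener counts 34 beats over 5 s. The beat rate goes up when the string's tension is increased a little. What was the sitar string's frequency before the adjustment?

Beat frequency = 34/5 = 6.8 Hz.
|f − 734.1| = 6.8, so the sitar string was at either 727.3 Hz or 740.9 Hz.
Higher tension means higher frequency; the adjustment raises the sitar string's frequency.
The beat rate rose, so the adjustment moved the sitar string further from 734.1 Hz — it was already above the reference.

740.9 Hz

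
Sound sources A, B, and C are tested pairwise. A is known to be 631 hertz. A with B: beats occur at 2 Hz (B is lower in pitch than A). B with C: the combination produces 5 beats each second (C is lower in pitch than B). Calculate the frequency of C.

B is below A, so f_B = 631 − 2 = 629 Hz.
C is below B, so f_C = 629 − 5 = 624 Hz.

624 Hz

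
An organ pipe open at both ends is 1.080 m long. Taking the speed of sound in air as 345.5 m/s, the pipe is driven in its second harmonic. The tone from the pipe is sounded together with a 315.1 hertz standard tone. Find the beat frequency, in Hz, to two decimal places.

4.81 Hz

Open pipe: f_n = n·v/(2L) = 2·345.5/(2·1.080) = 319.9074 Hz.
f_beat = |319.9074 − 315.1| = 4.81 Hz.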